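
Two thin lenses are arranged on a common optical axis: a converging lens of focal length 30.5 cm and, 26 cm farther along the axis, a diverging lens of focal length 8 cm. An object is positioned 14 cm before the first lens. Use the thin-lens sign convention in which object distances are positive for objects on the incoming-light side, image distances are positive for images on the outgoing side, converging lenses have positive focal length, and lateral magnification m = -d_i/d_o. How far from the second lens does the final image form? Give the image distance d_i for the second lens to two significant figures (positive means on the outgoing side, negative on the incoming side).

-6.9 cm

First lens: d_i1 = 1/(1/30.5 - 1/14) = -25.879 cm.
The intermediate image is virtual, 25.879 cm to the left of lens 1, so d_o2 = L - d_i1 = 26 - (-25.879) = 51.879 cm.
Second lens: d_i2 = 1/(1/(-8) - 1/(51.879)) = -6.931 cm.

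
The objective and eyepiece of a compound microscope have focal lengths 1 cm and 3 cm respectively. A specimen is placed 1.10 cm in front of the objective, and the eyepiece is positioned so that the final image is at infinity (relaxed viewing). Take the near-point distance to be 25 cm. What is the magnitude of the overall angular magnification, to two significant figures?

Objective: 1/d_i = 1/f_obj - 1/d_o = 1/1 - 1/1.10 = 0.09091 cm^-1, so d_i = 11.000 cm.
m_obj = -d_i/d_o = -11.000/1.10 = -10.000.
Eyepiece angular magnification (image at infinity): M_eye = D/f_e = 25/3 = 8.333.
Overall M = m_obj x M_eye = (-10.000)(8.333) = -83.33.
|M| = 83.33.

83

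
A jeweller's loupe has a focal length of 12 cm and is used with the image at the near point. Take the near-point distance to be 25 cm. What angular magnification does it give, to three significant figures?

3.08

M = 1 + D/f = 1 + 25/12 = 3.083.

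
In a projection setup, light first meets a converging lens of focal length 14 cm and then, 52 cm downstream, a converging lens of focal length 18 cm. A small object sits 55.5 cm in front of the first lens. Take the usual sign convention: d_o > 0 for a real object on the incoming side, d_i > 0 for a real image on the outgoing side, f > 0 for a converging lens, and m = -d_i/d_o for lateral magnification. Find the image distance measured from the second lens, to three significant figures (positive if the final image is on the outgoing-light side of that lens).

First lens: d_i1 = 1/(1/14 - 1/55.5) = 18.723 cm.
Object distance for lens 2: d_o2 = 52 - 18.723 = 33.277 cm.
Second lens: d_i2 = 1/(1/18 - 1/(33.277)) = 39.208 cm.

39.2 cm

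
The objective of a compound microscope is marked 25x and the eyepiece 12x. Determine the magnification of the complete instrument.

The overall magnification of a compound microscope is the product of the objective and eyepiece magnifications:
M = M_obj x M_eye = 25 x 12 = 300.

300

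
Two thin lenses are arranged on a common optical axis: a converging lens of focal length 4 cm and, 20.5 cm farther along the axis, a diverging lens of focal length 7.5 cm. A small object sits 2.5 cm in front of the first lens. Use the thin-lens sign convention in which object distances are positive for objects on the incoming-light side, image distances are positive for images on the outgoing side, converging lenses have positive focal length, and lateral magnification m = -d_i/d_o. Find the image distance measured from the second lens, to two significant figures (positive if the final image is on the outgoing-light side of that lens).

First lens: d_i1 = 1/(1/4 - 1/2.5) = -6.667 cm.
The intermediate image is virtual, 6.667 cm to the left of lens 1, so d_o2 = L - d_i1 = 20.5 - (-6.667) = 27.167 cm.
Second lens: d_i2 = 1/(1/(-7.5) - 1/(27.167)) = -5.877 cm.

-5.9 cm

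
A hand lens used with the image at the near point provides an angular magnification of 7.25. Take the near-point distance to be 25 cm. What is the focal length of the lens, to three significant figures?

4.00 cm

For the image at the near point, M = 1 + D/f.
f = D/(M - 1) = 25/(7.25 - 1) = 4.000 cm.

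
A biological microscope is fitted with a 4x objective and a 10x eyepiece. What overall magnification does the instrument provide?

40

The overall magnification of a compound microscope is the product of the objective and eyepiece magnifications:
M = M_obj x M_eye = 4 x 10 = 40.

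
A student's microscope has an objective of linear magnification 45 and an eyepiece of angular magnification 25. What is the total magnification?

The overall magnification of a compound microscope is the product of the objective and eyepiece magnifications:
M = M_obj x M_eye = 45 x 25 = 1125.

1125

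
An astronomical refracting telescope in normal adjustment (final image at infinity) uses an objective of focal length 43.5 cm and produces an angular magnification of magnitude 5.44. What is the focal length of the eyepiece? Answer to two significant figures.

8.0 cm

|M| = f_obj/f_eye, so f_eye = f_obj/|M| = 43.5/5.44 = 7.996 cm.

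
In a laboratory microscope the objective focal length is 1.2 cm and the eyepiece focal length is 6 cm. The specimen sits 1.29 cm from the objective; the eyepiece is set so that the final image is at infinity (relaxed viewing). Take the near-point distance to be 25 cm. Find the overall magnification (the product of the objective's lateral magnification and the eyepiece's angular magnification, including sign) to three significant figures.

Objective: 1/d_i = 1/f_obj - 1/d_o = 1/1.2 - 1/1.29 = 0.05814 cm^-1, so d_i = 17.200 cm.
m_obj = -d_i/d_o = -17.200/1.29 = -13.333.
Eyepiece angular magnification (image at infinity): M_eye = D/f_e = 25/6 = 4.167.
Overall M = m_obj x M_eye = (-13.333)(4.167) = -55.56.

-55.6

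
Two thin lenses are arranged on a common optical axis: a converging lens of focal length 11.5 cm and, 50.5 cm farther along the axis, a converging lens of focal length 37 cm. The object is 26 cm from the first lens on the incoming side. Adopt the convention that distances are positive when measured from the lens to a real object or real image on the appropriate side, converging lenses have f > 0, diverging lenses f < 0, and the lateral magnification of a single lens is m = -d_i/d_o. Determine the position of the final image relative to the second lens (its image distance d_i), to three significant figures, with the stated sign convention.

Lens 1: 1/d_i1 = 1/f_1 - 1/d_o1 = 1/11.5 - 1/26 = 0.04849 cm^-1, so d_i1 = 20.621 cm.
That image sits 29.879 cm in front of the second lens, so d_o2 = 29.879 cm.
Lens 2: 1/d_i2 = 1/f_2 - 1/d_o2 = 1/37 - 1/(29.879) = -0.00644 cm^-1, so d_i2 = -155.257 cm.

-155 cm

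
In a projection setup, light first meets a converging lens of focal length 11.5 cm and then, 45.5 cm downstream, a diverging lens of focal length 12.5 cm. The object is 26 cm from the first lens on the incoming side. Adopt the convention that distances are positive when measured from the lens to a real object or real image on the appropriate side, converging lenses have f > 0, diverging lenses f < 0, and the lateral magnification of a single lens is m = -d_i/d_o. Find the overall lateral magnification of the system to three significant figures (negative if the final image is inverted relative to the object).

Lens 1: 1/d_i1 = 1/f_1 - 1/d_o1 = 1/11.5 - 1/26 = 0.04849 cm^-1, so d_i1 = 20.621 cm.
m_1 = -(20.621)/26 = -0.7931.
Object distance for lens 2: d_o2 = 45.5 - 20.621 = 24.879 cm.
Lens 2: 1/d_i2 = 1/f_2 - 1/d_o2 = 1/(-12.5) - 1/(24.879) = -0.12019 cm^-1, so d_i2 = -8.320 cm.
m_2 = -(-8.320)/(24.879) = 0.3344.
Overall magnification: m = m_1 m_2 = -0.2652.

-0.265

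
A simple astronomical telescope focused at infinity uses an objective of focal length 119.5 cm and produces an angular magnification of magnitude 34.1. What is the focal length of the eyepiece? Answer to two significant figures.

|M| = f_obj/f_eye, so f_eye = f_obj/|M| = 119.5/34.1 = 3.504 cm.

3.5 cm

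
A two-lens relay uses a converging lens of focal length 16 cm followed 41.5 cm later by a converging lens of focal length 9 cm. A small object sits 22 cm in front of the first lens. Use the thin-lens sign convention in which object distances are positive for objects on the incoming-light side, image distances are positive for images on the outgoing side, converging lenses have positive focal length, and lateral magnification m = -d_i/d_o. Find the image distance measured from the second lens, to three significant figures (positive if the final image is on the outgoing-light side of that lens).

Applying the thin-lens equation to the first lens, 1/16 = 1/22 + 1/d_i1, which gives d_i1 = 58.667 cm.
Since 58.667 cm > 41.5 cm, the first image lies past the second lens and serves as a virtual object: d_o2 = L - d_i1 = -17.167 cm.
Applying the thin-lens equation again with f_2 = 9 cm and d_o2 = -17.167 cm gives d_i2 = 5.904 cm.

5.90 cm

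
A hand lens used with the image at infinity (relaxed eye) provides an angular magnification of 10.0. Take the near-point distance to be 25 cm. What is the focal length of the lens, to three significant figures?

2.50 cm

For the image at infinity, M = D/f.
f = D/M = 25/10.0 = 2.500 cm.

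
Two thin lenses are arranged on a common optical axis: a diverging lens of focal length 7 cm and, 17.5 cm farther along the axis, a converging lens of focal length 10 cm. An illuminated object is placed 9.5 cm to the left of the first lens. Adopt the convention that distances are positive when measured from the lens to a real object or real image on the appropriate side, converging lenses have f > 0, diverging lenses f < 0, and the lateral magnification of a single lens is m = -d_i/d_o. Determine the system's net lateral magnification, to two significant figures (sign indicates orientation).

First lens: d_i1 = 1/(1/(-7) - 1/9.5) = -4.030 cm.
m_1 = -(-4.030)/9.5 = 0.4242.
With d_i1 < 0 the first image is virtual and lies on the object side; the object distance for lens 2 is d_o2 = 17.5 - (-4.030) = 21.530 cm.
Second lens: d_i2 = 1/(1/10 - 1/(21.530)) = 18.673 cm.
m_2 = -(18.673)/(21.530) = -0.8673.
The system's lateral magnification is m_1 m_2 = (0.4242)(-0.8673) = -0.3679.

-0.37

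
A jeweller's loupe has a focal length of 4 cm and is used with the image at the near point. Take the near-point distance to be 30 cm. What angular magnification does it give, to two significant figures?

M = 1 + D/f = 1 + 30/4 = 8.500.

8.5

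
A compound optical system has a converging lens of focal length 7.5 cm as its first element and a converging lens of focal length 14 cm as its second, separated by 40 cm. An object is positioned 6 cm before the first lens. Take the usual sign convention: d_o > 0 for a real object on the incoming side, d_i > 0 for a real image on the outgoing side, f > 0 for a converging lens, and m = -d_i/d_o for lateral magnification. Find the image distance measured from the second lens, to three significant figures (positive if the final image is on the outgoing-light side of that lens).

First lens: d_i1 = 1/(1/7.5 - 1/6) = -30.000 cm.
The intermediate image is virtual, 30.000 cm to the left of lens 1, so d_o2 = L - d_i1 = 40 - (-30.000) = 70.000 cm.
Second lens: d_i2 = 1/(1/14 - 1/(70.000)) = 17.500 cm.

17.5 cm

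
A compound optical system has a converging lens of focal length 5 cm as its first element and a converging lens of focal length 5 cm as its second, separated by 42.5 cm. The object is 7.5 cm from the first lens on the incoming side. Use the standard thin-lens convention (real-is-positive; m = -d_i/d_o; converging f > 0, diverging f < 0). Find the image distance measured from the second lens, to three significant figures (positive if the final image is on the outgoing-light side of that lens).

First lens: d_i1 = 1/(1/5 - 1/7.5) = 15.000 cm.
The intermediate image is 15.000 cm to the right of lens 1, so d_o2 = L - d_i1 = 42.5 - 15.000 = 27.500 cm.
Second lens: d_i2 = 1/(1/5 - 1/(27.500)) = 6.111 cm.

6.11 cm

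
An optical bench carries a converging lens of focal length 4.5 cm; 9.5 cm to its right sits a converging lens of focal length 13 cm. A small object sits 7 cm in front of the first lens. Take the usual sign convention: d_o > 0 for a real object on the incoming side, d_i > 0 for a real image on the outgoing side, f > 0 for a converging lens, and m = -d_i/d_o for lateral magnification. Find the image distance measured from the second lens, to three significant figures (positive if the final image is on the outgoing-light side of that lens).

2.50 cm

Applying the thin-lens equation to the first lens, 1/4.5 = 1/7 + 1/d_i1, which gives d_i1 = 12.600 cm.
This image would form 12.600 cm past lens 1, i.e. 3.100 cm beyond lens 2, so it is a virtual object for lens 2: d_o2 = 9.5 - 12.600 = -3.100 cm.
Applying the thin-lens equation again with f_2 = 13 cm and d_o2 = -3.100 cm gives d_i2 = 2.503 cm.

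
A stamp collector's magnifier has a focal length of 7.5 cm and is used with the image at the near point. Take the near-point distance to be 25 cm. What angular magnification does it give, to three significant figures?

M = 1 + D/f = 1 + 25/7.5 = 4.333.

4.33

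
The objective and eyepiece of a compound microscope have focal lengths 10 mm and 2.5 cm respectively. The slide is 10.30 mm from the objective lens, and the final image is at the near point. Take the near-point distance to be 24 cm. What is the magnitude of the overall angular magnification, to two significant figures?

350

Convert to cm: f_obj = 10 mm = 1 cm; d_o = 10.30 mm = 1.03 cm.
Objective: 1/d_i = 1/f_obj - 1/d_o = 1/1 - 1/1.03 = 0.02913 cm^-1, so d_i = 34.333 cm.
m_obj = -d_i/d_o = -34.333/1.03 = -33.333.
Eyepiece angular magnification (image at near point): M_eye = 1 + D/f_e = 1 + 24/2.5 = 10.600.
Overall M = m_obj x M_eye = (-33.333)(10.600) = -353.33.
|M| = 353.33.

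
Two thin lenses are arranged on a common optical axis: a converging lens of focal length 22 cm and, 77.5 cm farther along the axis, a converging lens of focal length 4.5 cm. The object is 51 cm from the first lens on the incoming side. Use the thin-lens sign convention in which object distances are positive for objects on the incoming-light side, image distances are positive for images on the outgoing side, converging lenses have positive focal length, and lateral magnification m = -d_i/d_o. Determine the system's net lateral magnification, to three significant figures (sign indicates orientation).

First lens: d_i1 = 1/(1/22 - 1/51) = 38.690 cm.
m_1 = -(38.690)/51 = -0.7586.
The intermediate image is 38.690 cm to the right of lens 1, so d_o2 = L - d_i1 = 77.5 - 38.690 = 38.810 cm.
Second lens: d_i2 = 1/(1/4.5 - 1/(38.810)) = 5.090 cm.
m_2 = -(5.090)/(38.810) = -0.1312.
Overall magnification: m = m_1 m_2 = 0.0995.

0.0995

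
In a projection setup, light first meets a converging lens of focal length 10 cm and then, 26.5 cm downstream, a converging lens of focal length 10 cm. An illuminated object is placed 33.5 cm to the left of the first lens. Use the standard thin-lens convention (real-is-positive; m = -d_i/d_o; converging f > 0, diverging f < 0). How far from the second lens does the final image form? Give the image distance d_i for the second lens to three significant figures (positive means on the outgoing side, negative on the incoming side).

54.5 cm

First lens: d_i1 = 1/(1/10 - 1/33.5) = 14.255 cm.
That image sits 12.245 cm in front of the second lens, so d_o2 = 12.245 cm.
Second lens: d_i2 = 1/(1/10 - 1/(12.245)) = 54.550 cm.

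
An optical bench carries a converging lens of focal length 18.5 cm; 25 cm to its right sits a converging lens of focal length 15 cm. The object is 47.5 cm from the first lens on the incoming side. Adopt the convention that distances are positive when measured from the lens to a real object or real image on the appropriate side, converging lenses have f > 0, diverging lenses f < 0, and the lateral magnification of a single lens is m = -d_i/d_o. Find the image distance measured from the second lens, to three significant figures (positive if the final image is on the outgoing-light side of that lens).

First lens: d_i1 = 1/(1/18.5 - 1/47.5) = 30.302 cm.
Since 30.302 cm > 25 cm, the first image lies past the second lens and serves as a virtual object: d_o2 = L - d_i1 = -5.302 cm.
Second lens: d_i2 = 1/(1/15 - 1/(-5.302)) = 3.917 cm.

3.92 cm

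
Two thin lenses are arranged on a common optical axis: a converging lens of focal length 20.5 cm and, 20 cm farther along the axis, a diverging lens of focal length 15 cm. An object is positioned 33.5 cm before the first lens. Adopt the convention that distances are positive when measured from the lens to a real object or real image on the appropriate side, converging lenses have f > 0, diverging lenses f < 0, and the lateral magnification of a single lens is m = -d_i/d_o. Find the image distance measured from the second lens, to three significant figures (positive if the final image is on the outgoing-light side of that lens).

Lens 1: 1/d_i1 = 1/f_1 - 1/d_o1 = 1/20.5 - 1/33.5 = 0.01893 cm^-1, so d_i1 = 52.827 cm.
Since 52.827 cm > 20 cm, the first image lies past the second lens and serves as a virtual object: d_o2 = L - d_i1 = -32.827 cm.
Lens 2: 1/d_i2 = 1/f_2 - 1/d_o2 = 1/(-15) - 1/(-32.827) = -0.03620 cm^-1, so d_i2 = -27.621 cm.

-27.6 cm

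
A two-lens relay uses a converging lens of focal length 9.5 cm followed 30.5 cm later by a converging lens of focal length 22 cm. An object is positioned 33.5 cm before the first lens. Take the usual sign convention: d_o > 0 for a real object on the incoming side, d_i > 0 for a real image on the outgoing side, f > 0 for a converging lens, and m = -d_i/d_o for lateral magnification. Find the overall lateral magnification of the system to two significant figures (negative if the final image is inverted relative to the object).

First lens: d_i1 = 1/(1/9.5 - 1/33.5) = 13.260 cm.
m_1 = -(13.260)/33.5 = -0.3958.
Object distance for lens 2: d_o2 = 30.5 - 13.260 = 17.240 cm.
Second lens: d_i2 = 1/(1/22 - 1/(17.240)) = -79.672 cm.
m_2 = -(-79.672)/(17.240) = 4.6214.
Overall magnification: m = m_1 m_2 = -1.8293.

-1.8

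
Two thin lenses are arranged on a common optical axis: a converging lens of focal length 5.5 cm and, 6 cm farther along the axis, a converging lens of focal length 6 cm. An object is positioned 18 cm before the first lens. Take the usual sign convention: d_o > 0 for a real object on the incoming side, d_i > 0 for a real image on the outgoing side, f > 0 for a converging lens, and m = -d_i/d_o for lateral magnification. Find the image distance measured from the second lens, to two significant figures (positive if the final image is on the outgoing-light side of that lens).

Lens 1: 1/d_i1 = 1/f_1 - 1/d_o1 = 1/5.5 - 1/18 = 0.12626 cm^-1, so d_i1 = 7.920 cm.
This image would form 7.920 cm past lens 1, i.e. 1.920 cm beyond lens 2, so it is a virtual object for lens 2: d_o2 = 6 - 7.920 = -1.920 cm.
Lens 2: 1/d_i2 = 1/f_2 - 1/d_o2 = 1/6 - 1/(-1.920) = 0.68750 cm^-1, so d_i2 = 1.455 cm.

1.5 cm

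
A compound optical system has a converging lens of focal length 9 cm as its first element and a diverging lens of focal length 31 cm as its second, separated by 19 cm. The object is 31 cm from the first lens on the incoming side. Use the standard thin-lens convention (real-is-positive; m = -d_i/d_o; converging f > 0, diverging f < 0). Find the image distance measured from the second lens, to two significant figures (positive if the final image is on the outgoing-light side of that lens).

Applying the thin-lens equation to the first lens, 1/9 = 1/31 + 1/d_i1, which gives d_i1 = 12.682 cm.
The intermediate image is 12.682 cm to the right of lens 1, so d_o2 = L - d_i1 = 19 - 12.682 = 6.318 cm.
Applying the thin-lens equation again with f_2 = -31 cm and d_o2 = 6.318 cm gives d_i2 = -5.248 cm.

-5.2 cm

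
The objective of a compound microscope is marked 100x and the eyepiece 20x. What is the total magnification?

The overall magnification of a compound microscope is the product of the objective and eyepiece magnifications:
M = M_obj x M_eye = 100 x 20 = 2000.

2000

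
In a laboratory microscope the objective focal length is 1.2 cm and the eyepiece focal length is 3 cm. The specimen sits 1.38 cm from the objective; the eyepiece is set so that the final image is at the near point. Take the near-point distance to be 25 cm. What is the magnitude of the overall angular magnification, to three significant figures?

Objective: 1/d_i = 1/f_obj - 1/d_o = 1/1.2 - 1/1.38 = 0.10870 cm^-1, so d_i = 9.200 cm.
m_obj = -d_i/d_o = -9.200/1.38 = -6.667.
Eyepiece angular magnification (image at near point): M_eye = 1 + D/f_e = 1 + 25/3 = 9.333.
Overall M = m_obj x M_eye = (-6.667)(9.333) = -62.22.
|M| = 62.22.

62.2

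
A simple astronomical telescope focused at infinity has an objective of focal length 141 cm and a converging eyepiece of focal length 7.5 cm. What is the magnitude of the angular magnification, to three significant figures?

18.8

|M| = f_obj/|f_eye| = 141/7.5 = 18.800.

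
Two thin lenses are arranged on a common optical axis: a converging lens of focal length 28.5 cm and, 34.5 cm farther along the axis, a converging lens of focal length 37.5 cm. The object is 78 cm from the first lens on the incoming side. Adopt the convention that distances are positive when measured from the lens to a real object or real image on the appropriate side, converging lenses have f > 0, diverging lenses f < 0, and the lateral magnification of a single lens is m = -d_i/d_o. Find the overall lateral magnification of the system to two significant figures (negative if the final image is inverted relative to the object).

-0.45

Applying the thin-lens equation to the first lens, 1/28.5 = 1/78 + 1/d_i1, which gives d_i1 = 44.909 cm.
Its lateral magnification is m_1 = -d_i1/d_o1 = -(44.909)/78 = -0.5758.
Since 44.909 cm > 34.5 cm, the first image lies past the second lens and serves as a virtual object: d_o2 = L - d_i1 = -10.409 cm.
Applying the thin-lens equation again with f_2 = 37.5 cm and d_o2 = -10.409 cm gives d_i2 = 8.148 cm.
m_2 = -(8.148)/(-10.409) = 0.7827.
Overall magnification: m = m_1 m_2 = -0.4507.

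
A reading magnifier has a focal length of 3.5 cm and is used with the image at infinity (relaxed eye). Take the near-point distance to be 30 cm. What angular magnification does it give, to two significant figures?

8.6

M = D/f = 30/3.5 = 8.571.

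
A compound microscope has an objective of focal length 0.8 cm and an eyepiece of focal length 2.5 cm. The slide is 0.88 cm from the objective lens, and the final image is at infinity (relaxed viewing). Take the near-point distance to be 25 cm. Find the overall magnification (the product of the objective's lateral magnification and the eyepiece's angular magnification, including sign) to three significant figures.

Objective: 1/d_i = 1/f_obj - 1/d_o = 1/0.8 - 1/0.88 = 0.11364 cm^-1, so d_i = 8.800 cm.
m_obj = -d_i/d_o = -8.800/0.88 = -10.000.
Eyepiece angular magnification (image at infinity): M_eye = D/f_e = 25/2.5 = 10.000.
Overall M = m_obj x M_eye = (-10.000)(10.000) = -100.00.

-100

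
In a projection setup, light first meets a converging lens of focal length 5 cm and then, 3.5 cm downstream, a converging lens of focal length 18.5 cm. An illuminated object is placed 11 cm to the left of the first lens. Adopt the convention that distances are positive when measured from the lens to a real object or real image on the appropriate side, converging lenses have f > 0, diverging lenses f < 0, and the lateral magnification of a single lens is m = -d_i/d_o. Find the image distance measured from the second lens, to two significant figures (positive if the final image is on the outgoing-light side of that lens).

4.3 cm

First lens: d_i1 = 1/(1/5 - 1/11) = 9.167 cm.
Since 9.167 cm > 3.5 cm, the first image lies past the second lens and serves as a virtual object: d_o2 = L - d_i1 = -5.667 cm.
Second lens: d_i2 = 1/(1/18.5 - 1/(-5.667)) = 4.338 cm.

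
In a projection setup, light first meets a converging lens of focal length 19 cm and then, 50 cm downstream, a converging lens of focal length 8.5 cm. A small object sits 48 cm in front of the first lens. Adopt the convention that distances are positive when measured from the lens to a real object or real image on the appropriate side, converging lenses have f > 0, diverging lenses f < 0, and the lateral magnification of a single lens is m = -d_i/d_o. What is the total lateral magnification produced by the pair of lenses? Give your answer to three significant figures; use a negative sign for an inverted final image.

First lens: d_i1 = 1/(1/19 - 1/48) = 31.448 cm.
m_1 = -(31.448)/48 = -0.6552.
The intermediate image is 31.448 cm to the right of lens 1, so d_o2 = L - d_i1 = 50 - 31.448 = 18.552 cm.
Second lens: d_i2 = 1/(1/8.5 - 1/(18.552)) = 15.688 cm.
m_2 = -(15.688)/(18.552) = -0.8456.
Total m = m_1 x m_2 = (-0.6552)(-0.8456) = 0.5540.

0.554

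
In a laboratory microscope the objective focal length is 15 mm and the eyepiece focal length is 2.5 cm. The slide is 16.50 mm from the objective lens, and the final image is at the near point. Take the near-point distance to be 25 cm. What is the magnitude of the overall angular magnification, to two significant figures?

110

Convert to cm: f_obj = 15 mm = 1.5 cm; d_o = 16.50 mm = 1.65 cm.
Objective: 1/d_i = 1/f_obj - 1/d_o = 1/1.5 - 1/1.65 = 0.06061 cm^-1, so d_i = 16.500 cm.
m_obj = -d_i/d_o = -16.500/1.65 = -10.000.
Eyepiece angular magnification (image at near point): M_eye = 1 + D/f_e = 1 + 25/2.5 = 11.000.
Overall M = m_obj x M_eye = (-10.000)(11.000) = -110.00.
|M| = 110.00.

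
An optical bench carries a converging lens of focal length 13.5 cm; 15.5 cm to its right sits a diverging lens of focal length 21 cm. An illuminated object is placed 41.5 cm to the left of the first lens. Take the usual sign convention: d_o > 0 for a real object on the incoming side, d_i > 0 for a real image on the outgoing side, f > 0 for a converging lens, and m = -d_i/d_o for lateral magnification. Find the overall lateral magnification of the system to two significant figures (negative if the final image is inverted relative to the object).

Lens 1: 1/d_i1 = 1/f_1 - 1/d_o1 = 1/13.5 - 1/41.5 = 0.04998 cm^-1, so d_i1 = 20.009 cm.
m_1 = -(20.009)/41.5 = -0.4821.
This image would form 20.009 cm past lens 1, i.e. 4.509 cm beyond lens 2, so it is a virtual object for lens 2: d_o2 = 15.5 - 20.009 = -4.509 cm.
Lens 2: 1/d_i2 = 1/f_2 - 1/d_o2 = 1/(-21) - 1/(-4.509) = 0.17416 cm^-1, so d_i2 = 5.742 cm.
m_2 = -(5.742)/(-4.509) = 1.2734.
The system's lateral magnification is m_1 m_2 = (-0.4821)(1.2734) = -0.6140.

-0.61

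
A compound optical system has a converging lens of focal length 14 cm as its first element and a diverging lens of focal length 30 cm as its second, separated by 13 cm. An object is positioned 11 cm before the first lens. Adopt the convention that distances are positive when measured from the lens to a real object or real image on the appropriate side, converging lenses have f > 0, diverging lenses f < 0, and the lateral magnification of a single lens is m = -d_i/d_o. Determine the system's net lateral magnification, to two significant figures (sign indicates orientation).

Lens 1: 1/d_i1 = 1/f_1 - 1/d_o1 = 1/14 - 1/11 = -0.01948 cm^-1, so d_i1 = -51.333 cm.
m_1 = -(-51.333)/11 = 4.6667.
The intermediate image is virtual, 51.333 cm to the left of lens 1, so d_o2 = L - d_i1 = 13 - (-51.333) = 64.333 cm.
Lens 2: 1/d_i2 = 1/f_2 - 1/d_o2 = 1/(-30) - 1/(64.333) = -0.04888 cm^-1, so d_i2 = -20.459 cm.
m_2 = -(-20.459)/(64.333) = 0.3180.
Overall magnification: m = m_1 m_2 = 1.4841.

1.5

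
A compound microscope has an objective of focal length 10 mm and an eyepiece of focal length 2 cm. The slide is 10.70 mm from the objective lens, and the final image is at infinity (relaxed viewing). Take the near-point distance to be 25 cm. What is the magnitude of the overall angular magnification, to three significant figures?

179

Convert to cm: f_obj = 10 mm = 1 cm; d_o = 10.70 mm = 1.07 cm.
Objective: 1/d_i = 1/f_obj - 1/d_o = 1/1 - 1/1.07 = 0.06542 cm^-1, so d_i = 15.286 cm.
m_obj = -d_i/d_o = -15.286/1.07 = -14.286.
Eyepiece angular magnification (image at infinity): M_eye = D/f_e = 25/2 = 12.500.
Overall M = m_obj x M_eye = (-14.286)(12.500) = -178.57.
|M| = 178.57.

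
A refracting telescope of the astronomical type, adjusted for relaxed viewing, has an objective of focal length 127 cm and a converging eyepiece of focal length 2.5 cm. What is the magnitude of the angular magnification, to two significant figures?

|M| = f_obj/|f_eye| = 127/2.5 = 50.800.

51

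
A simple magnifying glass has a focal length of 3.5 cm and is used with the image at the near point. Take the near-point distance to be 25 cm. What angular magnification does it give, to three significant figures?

8.14

M = 1 + D/f = 1 + 25/3.5 = 8.143.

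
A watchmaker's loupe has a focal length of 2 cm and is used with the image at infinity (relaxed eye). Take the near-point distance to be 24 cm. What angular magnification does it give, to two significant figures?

12

M = D/f = 24/2 = 12.000.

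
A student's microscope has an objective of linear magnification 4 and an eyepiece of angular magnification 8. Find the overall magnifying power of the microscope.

32

The overall magnification of a compound microscope is the product of the objective and eyepiece magnifications:
M = M_obj x M_eye = 4 x 8 = 32.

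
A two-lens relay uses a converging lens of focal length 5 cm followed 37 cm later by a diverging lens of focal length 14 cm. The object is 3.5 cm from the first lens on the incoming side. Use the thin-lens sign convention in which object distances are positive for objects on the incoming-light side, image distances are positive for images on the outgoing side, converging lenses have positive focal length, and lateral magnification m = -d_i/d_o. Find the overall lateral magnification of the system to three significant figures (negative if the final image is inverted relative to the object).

First lens: d_i1 = 1/(1/5 - 1/3.5) = -11.667 cm.
m_1 = -(-11.667)/3.5 = 3.3333.
With d_i1 < 0 the first image is virtual and lies on the object side; the object distance for lens 2 is d_o2 = 37 - (-11.667) = 48.667 cm.
Second lens: d_i2 = 1/(1/(-14) - 1/(48.667)) = -10.872 cm.
m_2 = -(-10.872)/(48.667) = 0.2234.
Overall magnification: m = m_1 m_2 = 0.7447.

0.745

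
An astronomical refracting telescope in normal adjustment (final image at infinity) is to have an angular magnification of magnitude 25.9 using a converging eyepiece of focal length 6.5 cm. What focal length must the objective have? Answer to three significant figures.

|M| = f_obj/|f_eye|, so f_obj = |M| x |f_eye| = 25.9 x 6.5 = 168.350 cm.

168 cm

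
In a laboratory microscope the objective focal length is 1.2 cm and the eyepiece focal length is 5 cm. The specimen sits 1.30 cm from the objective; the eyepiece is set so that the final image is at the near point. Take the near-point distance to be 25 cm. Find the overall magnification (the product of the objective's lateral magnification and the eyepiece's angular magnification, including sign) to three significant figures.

Objective: 1/d_i = 1/f_obj - 1/d_o = 1/1.2 - 1/1.30 = 0.06410 cm^-1, so d_i = 15.600 cm.
m_obj = -d_i/d_o = -15.600/1.30 = -12.000.
Eyepiece angular magnification (image at near point): M_eye = 1 + D/f_e = 1 + 25/5 = 6.000.
Overall M = m_obj x M_eye = (-12.000)(6.000) = -72.00.

-72.0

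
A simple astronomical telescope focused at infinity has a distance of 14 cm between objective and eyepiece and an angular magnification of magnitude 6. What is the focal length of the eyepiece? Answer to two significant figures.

In normal adjustment the tube length equals f_obj + f_eye and |M| = f_obj/f_eye.
So f_obj = 6 f_eye and 6 f_eye + f_eye = 14 cm, giving f_eye = 14/7 = 2.000 cm and f_obj = 12.000 cm.

2.0 cm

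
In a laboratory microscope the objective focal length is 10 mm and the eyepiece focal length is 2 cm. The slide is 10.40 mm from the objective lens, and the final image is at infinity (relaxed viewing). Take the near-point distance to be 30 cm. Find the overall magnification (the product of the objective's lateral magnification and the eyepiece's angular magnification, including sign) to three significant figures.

Convert to cm: f_obj = 10 mm = 1 cm; d_o = 10.40 mm = 1.04 cm.
Objective: 1/d_i = 1/f_obj - 1/d_o = 1/1 - 1/1.04 = 0.03846 cm^-1, so d_i = 26.000 cm.
m_obj = -d_i/d_o = -26.000/1.04 = -25.000.
Eyepiece angular magnification (image at infinity): M_eye = D/f_e = 30/2 = 15.000.
Overall M = m_obj x M_eye = (-25.000)(15.000) = -375.00.

-375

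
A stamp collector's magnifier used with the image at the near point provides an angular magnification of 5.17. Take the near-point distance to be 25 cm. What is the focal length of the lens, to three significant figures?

For the image at the near point, M = 1 + D/f.
f = D/(M - 1) = 25/(5.17 - 1) = 5.995 cm.

6.00 cm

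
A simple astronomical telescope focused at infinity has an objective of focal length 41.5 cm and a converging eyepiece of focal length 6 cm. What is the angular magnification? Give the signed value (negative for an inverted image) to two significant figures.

-6.9

M = -f_obj/f_eye = -41.5/(6) = -6.917.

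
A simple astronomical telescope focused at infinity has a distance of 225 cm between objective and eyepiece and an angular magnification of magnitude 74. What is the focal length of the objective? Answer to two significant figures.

220 cm

In normal adjustment the tube length equals f_obj + f_eye and |M| = f_obj/f_eye.
So f_obj = 74 f_eye and 74 f_eye + f_eye = 225 cm, giving f_eye = 225/75 = 3.000 cm and f_obj = 222.000 cm.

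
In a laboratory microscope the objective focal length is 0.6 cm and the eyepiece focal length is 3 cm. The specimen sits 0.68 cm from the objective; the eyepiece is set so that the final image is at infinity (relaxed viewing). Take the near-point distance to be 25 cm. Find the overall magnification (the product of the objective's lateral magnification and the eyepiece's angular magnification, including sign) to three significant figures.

-62.5

Objective: 1/d_i = 1/f_obj - 1/d_o = 1/0.6 - 1/0.68 = 0.19608 cm^-1, so d_i = 5.100 cm.
m_obj = -d_i/d_o = -5.100/0.68 = -7.500.
Eyepiece angular magnification (image at infinity): M_eye = D/f_e = 25/3 = 8.333.
Overall M = m_obj x M_eye = (-7.500)(8.333) = -62.50.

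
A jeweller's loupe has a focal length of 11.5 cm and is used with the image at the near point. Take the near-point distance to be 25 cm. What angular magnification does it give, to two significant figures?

M = 1 + D/f = 1 + 25/11.5 = 3.174.

3.2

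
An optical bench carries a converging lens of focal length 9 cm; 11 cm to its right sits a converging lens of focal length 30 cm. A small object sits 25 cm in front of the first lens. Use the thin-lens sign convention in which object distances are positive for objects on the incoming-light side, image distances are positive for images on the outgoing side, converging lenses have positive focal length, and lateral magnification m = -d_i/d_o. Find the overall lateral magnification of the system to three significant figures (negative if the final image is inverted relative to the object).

-0.510

Applying the thin-lens equation to the first lens, 1/9 = 1/25 + 1/d_i1, which gives d_i1 = 14.063 cm.
Its lateral magnification is m_1 = -d_i1/d_o1 = -(14.063)/25 = -0.5625.
This image would form 14.063 cm past lens 1, i.e. 3.063 cm beyond lens 2, so it is a virtual object for lens 2: d_o2 = 11 - 14.063 = -3.063 cm.
Applying the thin-lens equation again with f_2 = 30 cm and d_o2 = -3.063 cm gives d_i2 = 2.779 cm.
m_2 = -(2.779)/(-3.063) = 0.9074.
Overall magnification: m = m_1 m_2 = -0.5104.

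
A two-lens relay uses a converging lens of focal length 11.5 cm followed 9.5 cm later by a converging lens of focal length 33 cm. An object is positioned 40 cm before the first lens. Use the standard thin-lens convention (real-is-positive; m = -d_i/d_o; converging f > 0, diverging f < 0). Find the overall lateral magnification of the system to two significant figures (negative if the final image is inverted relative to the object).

-0.34

First lens: d_i1 = 1/(1/11.5 - 1/40) = 16.140 cm.
m_1 = -(16.140)/40 = -0.4035.
Since 16.140 cm > 9.5 cm, the first image lies past the second lens and serves as a virtual object: d_o2 = L - d_i1 = -6.640 cm.
Second lens: d_i2 = 1/(1/33 - 1/(-6.640)) = 5.528 cm.
m_2 = -(5.528)/(-6.640) = 0.8325.
Total m = m_1 x m_2 = (-0.4035)(0.8325) = -0.3359.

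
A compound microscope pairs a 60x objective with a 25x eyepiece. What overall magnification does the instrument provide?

The overall magnification of a compound microscope is the product of the objective and eyepiece magnifications:
M = M_obj x M_eye = 60 x 25 = 1500.

1500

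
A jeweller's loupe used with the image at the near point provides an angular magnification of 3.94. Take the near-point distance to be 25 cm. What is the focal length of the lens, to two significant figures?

8.5 cm

For the image at the near point, M = 1 + D/f.
f = D/(M - 1) = 25/(3.94 - 1) = 8.503 cm.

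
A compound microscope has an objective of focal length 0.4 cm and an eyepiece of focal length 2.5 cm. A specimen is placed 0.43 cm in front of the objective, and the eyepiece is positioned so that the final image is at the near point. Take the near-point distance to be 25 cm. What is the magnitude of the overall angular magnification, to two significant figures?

150

Objective: 1/d_i = 1/f_obj - 1/d_o = 1/0.4 - 1/0.43 = 0.17442 cm^-1, so d_i = 5.733 cm.
m_obj = -d_i/d_o = -5.733/0.43 = -13.333.
Eyepiece angular magnification (image at near point): M_eye = 1 + D/f_e = 1 + 25/2.5 = 11.000.
Overall M = m_obj x M_eye = (-13.333)(11.000) = -146.67.
|M| = 146.67.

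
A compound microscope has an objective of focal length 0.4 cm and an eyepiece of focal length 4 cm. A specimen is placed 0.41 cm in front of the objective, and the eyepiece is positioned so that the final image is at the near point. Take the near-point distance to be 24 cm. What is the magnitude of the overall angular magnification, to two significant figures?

Objective: 1/d_i = 1/f_obj - 1/d_o = 1/0.4 - 1/0.41 = 0.06098 cm^-1, so d_i = 16.400 cm.
m_obj = -d_i/d_o = -16.400/0.41 = -40.000.
Eyepiece angular magnification (image at near point): M_eye = 1 + D/f_e = 1 + 24/4 = 7.000.
Overall M = m_obj x M_eye = (-40.000)(7.000) = -280.00.
|M| = 280.00.

280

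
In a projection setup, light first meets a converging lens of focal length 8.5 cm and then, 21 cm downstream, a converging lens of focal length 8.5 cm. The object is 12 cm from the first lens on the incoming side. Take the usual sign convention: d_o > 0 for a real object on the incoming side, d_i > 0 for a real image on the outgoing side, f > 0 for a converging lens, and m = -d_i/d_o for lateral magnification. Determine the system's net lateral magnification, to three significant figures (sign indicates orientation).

Applying the thin-lens equation to the first lens, 1/8.5 = 1/12 + 1/d_i1, which gives d_i1 = 29.143 cm.
Its lateral magnification is m_1 = -d_i1/d_o1 = -(29.143)/12 = -2.4286.
Since 29.143 cm > 21 cm, the first image lies past the second lens and serves as a virtual object: d_o2 = L - d_i1 = -8.143 cm.
Applying the thin-lens equation again with f_2 = 8.5 cm and d_o2 = -8.143 cm gives d_i2 = 4.159 cm.
m_2 = -(4.159)/(-8.143) = 0.5107.
Overall magnification: m = m_1 m_2 = -1.2403.

-1.24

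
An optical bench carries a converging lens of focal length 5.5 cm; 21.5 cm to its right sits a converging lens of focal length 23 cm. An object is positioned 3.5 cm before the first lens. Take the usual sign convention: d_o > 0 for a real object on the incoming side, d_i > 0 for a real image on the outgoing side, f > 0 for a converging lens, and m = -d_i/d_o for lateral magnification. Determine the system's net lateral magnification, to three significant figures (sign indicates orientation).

Lens 1: 1/d_i1 = 1/f_1 - 1/d_o1 = 1/5.5 - 1/3.5 = -0.10390 cm^-1, so d_i1 = -9.625 cm.
m_1 = -(-9.625)/3.5 = 2.7500.
The intermediate image is virtual, 9.625 cm to the left of lens 1, so d_o2 = L - d_i1 = 21.5 - (-9.625) = 31.125 cm.
Lens 2: 1/d_i2 = 1/f_2 - 1/d_o2 = 1/23 - 1/(31.125) = 0.01135 cm^-1, so d_i2 = 88.108 cm.
m_2 = -(88.108)/(31.125) = -2.8308.
The system's lateral magnification is m_1 m_2 = (2.7500)(-2.8308) = -7.7846.

-7.78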